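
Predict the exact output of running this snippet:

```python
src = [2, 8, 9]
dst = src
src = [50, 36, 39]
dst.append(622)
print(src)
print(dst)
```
[50, 36, 39]
[2, 8, 9, 622]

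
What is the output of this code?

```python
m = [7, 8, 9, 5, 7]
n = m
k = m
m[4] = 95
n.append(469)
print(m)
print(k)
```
[7, 8, 9, 5, 95, 469]
[7, 8, 9, 5, 95, 469]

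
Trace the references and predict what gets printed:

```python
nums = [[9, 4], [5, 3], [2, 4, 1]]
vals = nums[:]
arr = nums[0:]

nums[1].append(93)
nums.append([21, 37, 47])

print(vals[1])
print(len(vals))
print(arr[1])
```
[5, 3, 93]
3
[5, 3, 93]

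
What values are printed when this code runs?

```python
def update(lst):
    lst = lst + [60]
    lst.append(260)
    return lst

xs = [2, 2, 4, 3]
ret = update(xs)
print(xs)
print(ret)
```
[2, 2, 4, 3]
[2, 2, 4, 3, 60, 260]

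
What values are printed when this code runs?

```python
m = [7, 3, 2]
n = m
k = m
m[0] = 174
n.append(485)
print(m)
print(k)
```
[174, 3, 2, 485]
[174, 3, 2, 485]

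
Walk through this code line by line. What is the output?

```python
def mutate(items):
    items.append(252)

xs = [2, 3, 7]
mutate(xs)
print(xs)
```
[2, 3, 7, 252]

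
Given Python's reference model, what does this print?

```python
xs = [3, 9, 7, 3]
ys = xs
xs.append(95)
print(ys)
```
[3, 9, 7, 3, 95]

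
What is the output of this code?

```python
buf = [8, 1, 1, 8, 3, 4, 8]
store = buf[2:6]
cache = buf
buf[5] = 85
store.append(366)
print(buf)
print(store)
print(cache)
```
[8, 1, 1, 8, 3, 85, 8]
[1, 8, 3, 4, 366]
[8, 1, 1, 8, 3, 85, 8]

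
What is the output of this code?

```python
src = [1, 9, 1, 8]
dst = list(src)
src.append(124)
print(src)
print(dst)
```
[1, 9, 1, 8, 124]
[1, 9, 1, 8]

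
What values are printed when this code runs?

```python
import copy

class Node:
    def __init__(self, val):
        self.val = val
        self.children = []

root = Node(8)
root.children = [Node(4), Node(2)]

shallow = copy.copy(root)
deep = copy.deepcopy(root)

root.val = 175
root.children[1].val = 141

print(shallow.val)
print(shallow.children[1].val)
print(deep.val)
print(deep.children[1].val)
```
8
141
8
2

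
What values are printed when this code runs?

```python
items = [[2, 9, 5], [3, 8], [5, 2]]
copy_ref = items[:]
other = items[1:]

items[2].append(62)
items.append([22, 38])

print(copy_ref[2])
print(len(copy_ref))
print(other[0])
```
[5, 2, 62]
3
[3, 8]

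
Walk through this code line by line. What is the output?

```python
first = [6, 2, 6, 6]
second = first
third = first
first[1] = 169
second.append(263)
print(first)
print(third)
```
[6, 169, 6, 6, 263]
[6, 169, 6, 6, 263]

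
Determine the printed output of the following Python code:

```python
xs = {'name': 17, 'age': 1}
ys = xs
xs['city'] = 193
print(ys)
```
{'name': 17, 'age': 1, 'city': 193}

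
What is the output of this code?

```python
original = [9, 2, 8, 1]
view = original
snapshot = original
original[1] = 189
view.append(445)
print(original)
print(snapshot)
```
[9, 189, 8, 1, 445]
[9, 189, 8, 1, 445]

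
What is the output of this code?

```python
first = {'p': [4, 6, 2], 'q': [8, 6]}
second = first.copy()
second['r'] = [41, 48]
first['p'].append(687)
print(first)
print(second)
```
{'p': [4, 6, 2, 687], 'q': [8, 6]}
{'p': [4, 6, 2, 687], 'q': [8, 6], 'r': [41, 48]}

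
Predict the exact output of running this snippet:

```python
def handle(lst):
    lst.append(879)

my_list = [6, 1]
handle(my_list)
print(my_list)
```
[6, 1, 879]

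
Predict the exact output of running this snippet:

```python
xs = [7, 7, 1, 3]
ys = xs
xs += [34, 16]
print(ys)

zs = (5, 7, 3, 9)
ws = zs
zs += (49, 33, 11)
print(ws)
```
[7, 7, 1, 3, 34, 16]
(5, 7, 3, 9)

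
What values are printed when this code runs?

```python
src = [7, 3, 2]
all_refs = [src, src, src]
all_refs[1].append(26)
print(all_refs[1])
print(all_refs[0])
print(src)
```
[7, 3, 2, 26]
[7, 3, 2, 26]
[7, 3, 2, 26]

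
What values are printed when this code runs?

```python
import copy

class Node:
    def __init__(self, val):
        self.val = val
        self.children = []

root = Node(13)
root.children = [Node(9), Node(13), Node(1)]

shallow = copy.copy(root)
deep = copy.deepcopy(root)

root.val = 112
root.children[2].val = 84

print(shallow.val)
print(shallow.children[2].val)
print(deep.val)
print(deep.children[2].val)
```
13
84
13
1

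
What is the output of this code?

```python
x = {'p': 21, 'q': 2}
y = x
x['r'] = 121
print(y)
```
{'p': 21, 'q': 2, 'r': 121}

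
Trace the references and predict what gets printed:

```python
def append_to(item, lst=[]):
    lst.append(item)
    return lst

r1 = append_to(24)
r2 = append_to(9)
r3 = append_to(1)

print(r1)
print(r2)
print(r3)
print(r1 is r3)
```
[24, 9, 1]
[24, 9, 1]
[24, 9, 1]
True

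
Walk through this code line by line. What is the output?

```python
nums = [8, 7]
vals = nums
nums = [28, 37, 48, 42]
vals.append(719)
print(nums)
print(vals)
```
[28, 37, 48, 42]
[8, 7, 719]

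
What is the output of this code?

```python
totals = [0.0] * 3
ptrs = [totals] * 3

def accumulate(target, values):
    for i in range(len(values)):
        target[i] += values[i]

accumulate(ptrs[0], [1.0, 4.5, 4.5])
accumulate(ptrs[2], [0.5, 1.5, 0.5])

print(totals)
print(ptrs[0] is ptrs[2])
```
[1.5, 6.0, 5.0]
True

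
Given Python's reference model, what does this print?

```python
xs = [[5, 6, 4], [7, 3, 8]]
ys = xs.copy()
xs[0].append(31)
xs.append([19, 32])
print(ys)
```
[[5, 6, 4, 31], [7, 3, 8]]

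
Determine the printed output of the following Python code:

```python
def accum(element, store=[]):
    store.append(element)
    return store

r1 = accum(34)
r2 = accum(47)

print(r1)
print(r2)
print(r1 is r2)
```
[34, 47]
[34, 47]
True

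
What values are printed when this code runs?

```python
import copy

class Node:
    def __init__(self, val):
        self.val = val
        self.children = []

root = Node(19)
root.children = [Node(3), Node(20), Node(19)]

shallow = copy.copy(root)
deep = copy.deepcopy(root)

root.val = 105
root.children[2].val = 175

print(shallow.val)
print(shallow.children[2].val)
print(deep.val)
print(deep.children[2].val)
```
19
175
19
19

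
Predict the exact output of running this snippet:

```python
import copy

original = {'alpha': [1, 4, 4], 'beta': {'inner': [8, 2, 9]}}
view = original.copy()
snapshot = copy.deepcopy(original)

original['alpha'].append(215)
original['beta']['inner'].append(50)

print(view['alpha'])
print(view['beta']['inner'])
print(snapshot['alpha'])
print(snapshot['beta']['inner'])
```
[1, 4, 4, 215]
[8, 2, 9, 50]
[1, 4, 4]
[8, 2, 9]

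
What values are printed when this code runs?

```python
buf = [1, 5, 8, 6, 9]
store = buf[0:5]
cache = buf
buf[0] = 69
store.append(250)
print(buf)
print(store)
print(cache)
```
[69, 5, 8, 6, 9]
[1, 5, 8, 6, 9, 250]
[69, 5, 8, 6, 9]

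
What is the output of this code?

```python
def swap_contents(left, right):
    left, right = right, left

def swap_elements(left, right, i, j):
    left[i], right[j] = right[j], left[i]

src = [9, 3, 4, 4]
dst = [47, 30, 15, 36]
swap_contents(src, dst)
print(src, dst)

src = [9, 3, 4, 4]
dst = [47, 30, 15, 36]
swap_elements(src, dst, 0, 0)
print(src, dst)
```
[9, 3, 4, 4] [47, 30, 15, 36]
[47, 3, 4, 4] [9, 30, 15, 36]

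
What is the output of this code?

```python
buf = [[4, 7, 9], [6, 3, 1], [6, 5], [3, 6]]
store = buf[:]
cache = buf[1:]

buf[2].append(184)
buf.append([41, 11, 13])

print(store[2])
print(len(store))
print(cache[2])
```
[6, 5, 184]
4
[3, 6]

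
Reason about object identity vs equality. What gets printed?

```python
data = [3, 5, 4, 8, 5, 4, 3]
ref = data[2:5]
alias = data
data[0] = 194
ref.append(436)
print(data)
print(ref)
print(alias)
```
[194, 5, 4, 8, 5, 4, 3]
[4, 8, 5, 436]
[194, 5, 4, 8, 5, 4, 3]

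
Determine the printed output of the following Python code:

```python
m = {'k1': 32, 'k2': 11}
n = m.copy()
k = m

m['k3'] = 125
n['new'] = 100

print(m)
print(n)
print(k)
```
{'k1': 32, 'k2': 11, 'k3': 125}
{'k1': 32, 'k2': 11, 'new': 100}
{'k1': 32, 'k2': 11, 'k3': 125}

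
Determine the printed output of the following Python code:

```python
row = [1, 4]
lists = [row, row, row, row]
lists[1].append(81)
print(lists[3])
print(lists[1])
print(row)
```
[1, 4, 81]
[1, 4, 81]
[1, 4, 81]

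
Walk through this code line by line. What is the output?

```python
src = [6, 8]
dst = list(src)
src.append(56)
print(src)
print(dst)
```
[6, 8, 56]
[6, 8]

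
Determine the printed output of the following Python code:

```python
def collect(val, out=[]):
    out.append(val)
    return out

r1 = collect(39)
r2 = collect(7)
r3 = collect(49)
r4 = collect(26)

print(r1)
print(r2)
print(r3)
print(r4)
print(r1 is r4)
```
[39, 7, 49, 26]
[39, 7, 49, 26]
[39, 7, 49, 26]
[39, 7, 49, 26]
True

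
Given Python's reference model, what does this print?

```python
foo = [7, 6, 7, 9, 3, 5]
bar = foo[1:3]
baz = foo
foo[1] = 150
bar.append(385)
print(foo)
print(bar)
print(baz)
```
[7, 150, 7, 9, 3, 5]
[6, 7, 385]
[7, 150, 7, 9, 3, 5]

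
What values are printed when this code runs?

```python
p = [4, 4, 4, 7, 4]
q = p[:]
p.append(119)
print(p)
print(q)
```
[4, 4, 4, 7, 4, 119]
[4, 4, 4, 7, 4]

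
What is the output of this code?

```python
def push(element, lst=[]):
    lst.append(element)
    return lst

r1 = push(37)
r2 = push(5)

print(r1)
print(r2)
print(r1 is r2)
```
[37, 5]
[37, 5]
True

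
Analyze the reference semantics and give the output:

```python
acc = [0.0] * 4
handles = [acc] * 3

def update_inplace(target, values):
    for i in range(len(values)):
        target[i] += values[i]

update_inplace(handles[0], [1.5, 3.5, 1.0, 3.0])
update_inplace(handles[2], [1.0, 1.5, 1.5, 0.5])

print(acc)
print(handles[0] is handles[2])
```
[2.5, 5.0, 2.5, 3.5]
True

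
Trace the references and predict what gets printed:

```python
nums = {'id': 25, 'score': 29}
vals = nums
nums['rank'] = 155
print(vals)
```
{'id': 25, 'score': 29, 'rank': 155}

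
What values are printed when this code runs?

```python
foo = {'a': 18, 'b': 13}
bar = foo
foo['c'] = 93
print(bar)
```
{'a': 18, 'b': 13, 'c': 93}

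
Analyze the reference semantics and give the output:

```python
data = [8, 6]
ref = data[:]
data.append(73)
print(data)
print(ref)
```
[8, 6, 73]
[8, 6]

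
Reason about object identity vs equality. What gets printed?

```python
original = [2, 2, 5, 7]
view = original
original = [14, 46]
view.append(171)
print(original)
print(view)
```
[14, 46]
[2, 2, 5, 7, 171]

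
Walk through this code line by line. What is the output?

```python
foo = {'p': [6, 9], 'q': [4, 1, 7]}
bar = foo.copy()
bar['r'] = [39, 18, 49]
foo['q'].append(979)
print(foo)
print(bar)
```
{'p': [6, 9], 'q': [4, 1, 7, 979]}
{'p': [6, 9], 'q': [4, 1, 7, 979], 'r': [39, 18, 49]}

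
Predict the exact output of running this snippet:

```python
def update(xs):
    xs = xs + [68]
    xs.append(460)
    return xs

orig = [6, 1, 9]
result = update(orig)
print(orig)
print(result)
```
[6, 1, 9]
[6, 1, 9, 68, 460]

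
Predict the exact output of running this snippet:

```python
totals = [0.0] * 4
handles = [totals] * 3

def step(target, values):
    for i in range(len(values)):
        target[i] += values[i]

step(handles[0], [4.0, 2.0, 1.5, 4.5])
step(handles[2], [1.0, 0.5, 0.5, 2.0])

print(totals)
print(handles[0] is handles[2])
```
[5.0, 2.5, 2.0, 6.5]
True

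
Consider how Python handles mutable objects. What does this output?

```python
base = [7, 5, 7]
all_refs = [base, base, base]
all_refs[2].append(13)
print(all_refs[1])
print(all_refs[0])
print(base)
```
[7, 5, 7, 13]
[7, 5, 7, 13]
[7, 5, 7, 13]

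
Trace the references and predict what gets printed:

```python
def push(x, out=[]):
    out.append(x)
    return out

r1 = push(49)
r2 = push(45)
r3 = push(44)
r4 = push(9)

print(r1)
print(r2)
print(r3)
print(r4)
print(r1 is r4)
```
[49, 45, 44, 9]
[49, 45, 44, 9]
[49, 45, 44, 9]
[49, 45, 44, 9]
True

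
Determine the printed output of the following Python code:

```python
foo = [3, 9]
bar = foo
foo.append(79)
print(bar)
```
[3, 9, 79]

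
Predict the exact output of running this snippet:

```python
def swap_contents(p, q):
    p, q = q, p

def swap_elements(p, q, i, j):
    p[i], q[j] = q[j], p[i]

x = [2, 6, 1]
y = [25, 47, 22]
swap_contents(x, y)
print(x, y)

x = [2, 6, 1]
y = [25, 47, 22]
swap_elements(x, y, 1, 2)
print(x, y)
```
[2, 6, 1] [25, 47, 22]
[2, 22, 1] [25, 47, 6]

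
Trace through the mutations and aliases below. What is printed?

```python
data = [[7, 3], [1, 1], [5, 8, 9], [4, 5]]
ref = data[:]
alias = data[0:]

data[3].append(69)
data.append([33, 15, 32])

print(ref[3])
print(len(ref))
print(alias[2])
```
[4, 5, 69]
4
[5, 8, 9]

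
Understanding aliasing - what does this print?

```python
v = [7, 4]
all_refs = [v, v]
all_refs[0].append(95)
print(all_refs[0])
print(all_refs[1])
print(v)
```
[7, 4, 95]
[7, 4, 95]
[7, 4, 95]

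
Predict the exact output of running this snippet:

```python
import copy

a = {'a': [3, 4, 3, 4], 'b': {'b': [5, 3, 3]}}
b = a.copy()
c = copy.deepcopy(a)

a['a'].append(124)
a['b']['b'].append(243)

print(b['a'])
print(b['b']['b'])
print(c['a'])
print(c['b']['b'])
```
[3, 4, 3, 4, 124]
[5, 3, 3, 243]
[3, 4, 3, 4]
[5, 3, 3]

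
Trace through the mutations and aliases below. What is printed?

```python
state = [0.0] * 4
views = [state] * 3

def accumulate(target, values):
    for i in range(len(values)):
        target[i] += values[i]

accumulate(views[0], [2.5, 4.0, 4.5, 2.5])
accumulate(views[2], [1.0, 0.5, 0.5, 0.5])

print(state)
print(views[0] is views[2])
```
[3.5, 4.5, 5.0, 3.0]
True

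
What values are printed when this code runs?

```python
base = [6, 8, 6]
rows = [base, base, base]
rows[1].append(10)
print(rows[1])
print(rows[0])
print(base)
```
[6, 8, 6, 10]
[6, 8, 6, 10]
[6, 8, 6, 10]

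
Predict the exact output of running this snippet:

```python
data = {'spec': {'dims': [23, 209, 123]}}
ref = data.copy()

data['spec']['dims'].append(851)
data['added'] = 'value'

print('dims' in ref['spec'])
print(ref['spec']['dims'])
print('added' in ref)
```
True
[23, 209, 123, 851]
False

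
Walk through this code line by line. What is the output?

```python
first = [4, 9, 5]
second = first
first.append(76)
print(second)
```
[4, 9, 5, 76]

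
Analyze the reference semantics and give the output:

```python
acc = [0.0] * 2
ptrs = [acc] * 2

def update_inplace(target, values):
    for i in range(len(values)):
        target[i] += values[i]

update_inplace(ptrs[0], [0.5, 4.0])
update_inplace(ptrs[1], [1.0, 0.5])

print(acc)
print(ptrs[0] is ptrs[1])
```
[1.5, 4.5]
True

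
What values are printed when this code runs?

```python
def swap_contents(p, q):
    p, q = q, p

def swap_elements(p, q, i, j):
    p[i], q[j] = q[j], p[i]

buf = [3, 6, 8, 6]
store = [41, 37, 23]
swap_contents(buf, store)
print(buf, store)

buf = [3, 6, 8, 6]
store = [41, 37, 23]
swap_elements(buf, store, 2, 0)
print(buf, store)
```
[3, 6, 8, 6] [41, 37, 23]
[3, 6, 41, 6] [8, 37, 23]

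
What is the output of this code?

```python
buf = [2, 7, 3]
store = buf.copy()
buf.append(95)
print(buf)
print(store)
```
[2, 7, 3, 95]
[2, 7, 3]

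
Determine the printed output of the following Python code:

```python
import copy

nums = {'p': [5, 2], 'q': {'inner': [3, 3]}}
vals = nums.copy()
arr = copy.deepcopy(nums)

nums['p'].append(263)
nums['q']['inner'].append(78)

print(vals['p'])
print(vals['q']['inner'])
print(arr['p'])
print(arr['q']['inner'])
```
[5, 2, 263]
[3, 3, 78]
[5, 2]
[3, 3]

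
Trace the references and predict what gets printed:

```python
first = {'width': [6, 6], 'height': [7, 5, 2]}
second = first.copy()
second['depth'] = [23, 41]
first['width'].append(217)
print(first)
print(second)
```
{'width': [6, 6, 217], 'height': [7, 5, 2]}
{'width': [6, 6, 217], 'height': [7, 5, 2], 'depth': [23, 41]}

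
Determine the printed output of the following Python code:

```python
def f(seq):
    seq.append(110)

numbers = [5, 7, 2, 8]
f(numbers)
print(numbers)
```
[5, 7, 2, 8, 110]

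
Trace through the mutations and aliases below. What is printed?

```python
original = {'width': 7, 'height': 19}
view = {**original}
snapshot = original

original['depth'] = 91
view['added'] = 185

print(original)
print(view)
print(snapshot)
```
{'width': 7, 'height': 19, 'depth': 91}
{'width': 7, 'height': 19, 'added': 185}
{'width': 7, 'height': 19, 'depth': 91}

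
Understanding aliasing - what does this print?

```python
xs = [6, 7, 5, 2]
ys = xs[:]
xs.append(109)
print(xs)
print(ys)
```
[6, 7, 5, 2, 109]
[6, 7, 5, 2]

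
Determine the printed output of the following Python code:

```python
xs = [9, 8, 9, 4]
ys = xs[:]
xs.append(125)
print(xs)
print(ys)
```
[9, 8, 9, 4, 125]
[9, 8, 9, 4]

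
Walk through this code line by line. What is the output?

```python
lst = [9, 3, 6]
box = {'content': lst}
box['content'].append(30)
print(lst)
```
[9, 3, 6, 30]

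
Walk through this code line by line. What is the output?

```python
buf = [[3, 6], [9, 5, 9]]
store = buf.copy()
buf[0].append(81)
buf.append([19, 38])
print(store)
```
[[3, 6, 81], [9, 5, 9]]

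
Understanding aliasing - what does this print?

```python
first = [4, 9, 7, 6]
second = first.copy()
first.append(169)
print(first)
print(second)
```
[4, 9, 7, 6, 169]
[4, 9, 7, 6]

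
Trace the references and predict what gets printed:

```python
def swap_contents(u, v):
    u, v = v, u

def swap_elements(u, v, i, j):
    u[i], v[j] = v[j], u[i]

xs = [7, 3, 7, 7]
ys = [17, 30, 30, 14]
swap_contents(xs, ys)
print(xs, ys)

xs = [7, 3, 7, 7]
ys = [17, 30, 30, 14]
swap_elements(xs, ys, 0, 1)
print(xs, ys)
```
[7, 3, 7, 7] [17, 30, 30, 14]
[30, 3, 7, 7] [17, 7, 30, 14]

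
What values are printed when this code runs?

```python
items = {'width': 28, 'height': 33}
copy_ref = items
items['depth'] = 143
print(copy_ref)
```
{'width': 28, 'height': 33, 'depth': 143}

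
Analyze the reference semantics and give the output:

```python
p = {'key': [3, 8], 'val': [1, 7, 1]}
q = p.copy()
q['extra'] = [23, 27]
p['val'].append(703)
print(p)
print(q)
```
{'key': [3, 8], 'val': [1, 7, 1, 703]}
{'key': [3, 8], 'val': [1, 7, 1, 703], 'extra': [23, 27]}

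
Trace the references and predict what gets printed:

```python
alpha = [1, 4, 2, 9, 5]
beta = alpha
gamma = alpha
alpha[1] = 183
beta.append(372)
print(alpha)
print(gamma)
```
[1, 183, 2, 9, 5, 372]
[1, 183, 2, 9, 5, 372]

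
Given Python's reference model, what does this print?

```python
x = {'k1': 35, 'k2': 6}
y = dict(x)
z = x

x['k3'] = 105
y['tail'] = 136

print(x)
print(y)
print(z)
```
{'k1': 35, 'k2': 6, 'k3': 105}
{'k1': 35, 'k2': 6, 'tail': 136}
{'k1': 35, 'k2': 6, 'k3': 105}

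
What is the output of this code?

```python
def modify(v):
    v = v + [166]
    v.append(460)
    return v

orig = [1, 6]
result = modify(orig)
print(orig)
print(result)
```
[1, 6]
[1, 6, 166, 460]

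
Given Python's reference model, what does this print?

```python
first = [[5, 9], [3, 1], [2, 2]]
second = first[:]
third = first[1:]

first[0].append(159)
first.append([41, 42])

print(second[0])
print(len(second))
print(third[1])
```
[5, 9, 159]
3
[2, 2]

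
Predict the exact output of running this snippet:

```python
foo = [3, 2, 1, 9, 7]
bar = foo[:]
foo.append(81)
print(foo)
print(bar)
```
[3, 2, 1, 9, 7, 81]
[3, 2, 1, 9, 7]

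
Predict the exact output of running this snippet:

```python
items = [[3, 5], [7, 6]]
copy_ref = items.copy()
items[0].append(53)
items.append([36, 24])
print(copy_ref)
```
[[3, 5, 53], [7, 6]]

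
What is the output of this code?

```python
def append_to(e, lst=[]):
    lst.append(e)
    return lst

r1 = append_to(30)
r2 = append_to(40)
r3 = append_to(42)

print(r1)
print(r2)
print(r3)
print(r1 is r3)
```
[30, 40, 42]
[30, 40, 42]
[30, 40, 42]
True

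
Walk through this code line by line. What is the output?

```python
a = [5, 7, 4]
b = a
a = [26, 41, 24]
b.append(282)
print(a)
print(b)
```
[26, 41, 24]
[5, 7, 4, 282]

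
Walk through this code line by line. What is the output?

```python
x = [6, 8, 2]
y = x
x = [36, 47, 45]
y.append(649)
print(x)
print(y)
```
[36, 47, 45]
[6, 8, 2, 649]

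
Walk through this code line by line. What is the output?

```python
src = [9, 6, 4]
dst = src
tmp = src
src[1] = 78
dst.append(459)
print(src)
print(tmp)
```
[9, 78, 4, 459]
[9, 78, 4, 459]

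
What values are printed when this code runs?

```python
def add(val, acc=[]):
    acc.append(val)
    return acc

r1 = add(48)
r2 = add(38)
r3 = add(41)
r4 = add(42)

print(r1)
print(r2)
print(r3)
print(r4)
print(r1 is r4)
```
[48, 38, 41, 42]
[48, 38, 41, 42]
[48, 38, 41, 42]
[48, 38, 41, 42]
True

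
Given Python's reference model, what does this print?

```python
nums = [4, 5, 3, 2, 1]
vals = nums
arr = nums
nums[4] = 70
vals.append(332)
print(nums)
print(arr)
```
[4, 5, 3, 2, 70, 332]
[4, 5, 3, 2, 70, 332]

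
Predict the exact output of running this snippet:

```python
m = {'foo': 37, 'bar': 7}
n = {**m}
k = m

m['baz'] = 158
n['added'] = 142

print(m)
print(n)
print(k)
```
{'foo': 37, 'bar': 7, 'baz': 158}
{'foo': 37, 'bar': 7, 'added': 142}
{'foo': 37, 'bar': 7, 'baz': 158}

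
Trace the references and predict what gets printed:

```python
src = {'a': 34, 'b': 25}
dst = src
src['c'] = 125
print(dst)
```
{'a': 34, 'b': 25, 'c': 125}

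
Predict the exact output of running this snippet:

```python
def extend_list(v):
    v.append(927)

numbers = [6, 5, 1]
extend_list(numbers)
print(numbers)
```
[6, 5, 1, 927]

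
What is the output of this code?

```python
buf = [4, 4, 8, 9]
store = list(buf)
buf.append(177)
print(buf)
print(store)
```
[4, 4, 8, 9, 177]
[4, 4, 8, 9]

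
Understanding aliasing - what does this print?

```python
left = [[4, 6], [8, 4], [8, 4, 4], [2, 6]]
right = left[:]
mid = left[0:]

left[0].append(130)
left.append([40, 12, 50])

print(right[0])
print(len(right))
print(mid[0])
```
[4, 6, 130]
4
[4, 6, 130]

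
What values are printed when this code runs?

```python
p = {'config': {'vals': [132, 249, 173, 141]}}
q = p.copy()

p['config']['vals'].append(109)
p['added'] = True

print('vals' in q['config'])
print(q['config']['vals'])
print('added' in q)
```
True
[132, 249, 173, 141, 109]
False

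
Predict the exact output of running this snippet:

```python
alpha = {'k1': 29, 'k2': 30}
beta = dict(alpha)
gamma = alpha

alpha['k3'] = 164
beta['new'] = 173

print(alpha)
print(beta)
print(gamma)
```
{'k1': 29, 'k2': 30, 'k3': 164}
{'k1': 29, 'k2': 30, 'new': 173}
{'k1': 29, 'k2': 30, 'k3': 164}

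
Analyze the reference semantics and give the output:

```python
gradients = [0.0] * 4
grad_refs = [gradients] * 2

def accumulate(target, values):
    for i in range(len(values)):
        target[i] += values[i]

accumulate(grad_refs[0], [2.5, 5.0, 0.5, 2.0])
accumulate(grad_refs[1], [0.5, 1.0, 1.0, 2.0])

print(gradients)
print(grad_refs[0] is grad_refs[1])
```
[3.0, 6.0, 1.5, 4.0]
True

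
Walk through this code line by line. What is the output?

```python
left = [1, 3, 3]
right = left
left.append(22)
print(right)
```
[1, 3, 3, 22]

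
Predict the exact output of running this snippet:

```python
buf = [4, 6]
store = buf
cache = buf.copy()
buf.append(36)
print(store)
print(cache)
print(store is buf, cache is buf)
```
[4, 6, 36]
[4, 6]
True False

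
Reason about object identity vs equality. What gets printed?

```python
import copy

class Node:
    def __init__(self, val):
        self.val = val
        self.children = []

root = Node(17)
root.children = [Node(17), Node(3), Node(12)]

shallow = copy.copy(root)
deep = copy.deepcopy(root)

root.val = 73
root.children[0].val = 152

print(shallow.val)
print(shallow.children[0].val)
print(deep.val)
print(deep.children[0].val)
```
17
152
17
17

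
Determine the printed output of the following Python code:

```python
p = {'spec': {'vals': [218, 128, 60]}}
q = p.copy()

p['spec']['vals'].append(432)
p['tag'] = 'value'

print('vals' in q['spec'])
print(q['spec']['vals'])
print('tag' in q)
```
True
[218, 128, 60, 432]
False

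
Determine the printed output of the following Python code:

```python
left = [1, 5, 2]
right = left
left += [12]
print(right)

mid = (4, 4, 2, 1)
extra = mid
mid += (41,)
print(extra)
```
[1, 5, 2, 12]
(4, 4, 2, 1)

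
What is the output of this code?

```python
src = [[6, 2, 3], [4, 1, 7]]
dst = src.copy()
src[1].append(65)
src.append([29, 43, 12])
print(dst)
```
[[6, 2, 3], [4, 1, 7, 65]]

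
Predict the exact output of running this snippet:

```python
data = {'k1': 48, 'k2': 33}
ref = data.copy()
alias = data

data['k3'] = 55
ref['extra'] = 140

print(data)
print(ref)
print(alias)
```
{'k1': 48, 'k2': 33, 'k3': 55}
{'k1': 48, 'k2': 33, 'extra': 140}
{'k1': 48, 'k2': 33, 'k3': 55}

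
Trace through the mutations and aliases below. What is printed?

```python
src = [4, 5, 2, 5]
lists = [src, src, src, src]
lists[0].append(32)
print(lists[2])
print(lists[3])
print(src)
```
[4, 5, 2, 5, 32]
[4, 5, 2, 5, 32]
[4, 5, 2, 5, 32]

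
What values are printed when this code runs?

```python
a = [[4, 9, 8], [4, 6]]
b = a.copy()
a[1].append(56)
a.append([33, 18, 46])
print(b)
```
[[4, 9, 8], [4, 6, 56]]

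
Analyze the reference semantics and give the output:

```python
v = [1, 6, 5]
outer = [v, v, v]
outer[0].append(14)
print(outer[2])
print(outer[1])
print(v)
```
[1, 6, 5, 14]
[1, 6, 5, 14]
[1, 6, 5, 14]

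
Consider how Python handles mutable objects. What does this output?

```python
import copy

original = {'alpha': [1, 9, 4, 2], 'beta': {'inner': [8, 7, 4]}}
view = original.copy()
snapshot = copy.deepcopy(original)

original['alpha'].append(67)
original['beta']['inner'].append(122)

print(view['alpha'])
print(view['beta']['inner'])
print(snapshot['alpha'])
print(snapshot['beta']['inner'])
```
[1, 9, 4, 2, 67]
[8, 7, 4, 122]
[1, 9, 4, 2]
[8, 7, 4]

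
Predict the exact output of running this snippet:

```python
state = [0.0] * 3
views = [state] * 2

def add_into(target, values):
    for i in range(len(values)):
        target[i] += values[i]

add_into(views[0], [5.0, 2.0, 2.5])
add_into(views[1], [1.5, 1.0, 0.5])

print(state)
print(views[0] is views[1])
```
[6.5, 3.0, 3.0]
True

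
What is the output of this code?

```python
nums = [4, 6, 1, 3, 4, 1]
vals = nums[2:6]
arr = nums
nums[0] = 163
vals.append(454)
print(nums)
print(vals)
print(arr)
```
[163, 6, 1, 3, 4, 1]
[1, 3, 4, 1, 454]
[163, 6, 1, 3, 4, 1]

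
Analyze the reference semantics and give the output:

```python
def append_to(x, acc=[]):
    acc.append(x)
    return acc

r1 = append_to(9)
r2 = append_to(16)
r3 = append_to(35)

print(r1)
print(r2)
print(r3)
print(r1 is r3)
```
[9, 16, 35]
[9, 16, 35]
[9, 16, 35]
True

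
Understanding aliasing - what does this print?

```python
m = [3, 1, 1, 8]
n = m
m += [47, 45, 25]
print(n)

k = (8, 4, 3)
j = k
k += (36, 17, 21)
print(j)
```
[3, 1, 1, 8, 47, 45, 25]
(8, 4, 3)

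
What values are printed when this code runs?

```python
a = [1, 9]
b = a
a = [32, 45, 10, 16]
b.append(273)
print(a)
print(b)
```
[32, 45, 10, 16]
[1, 9, 273]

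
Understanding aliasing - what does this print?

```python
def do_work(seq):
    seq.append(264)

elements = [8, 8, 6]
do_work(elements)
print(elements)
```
[8, 8, 6, 264]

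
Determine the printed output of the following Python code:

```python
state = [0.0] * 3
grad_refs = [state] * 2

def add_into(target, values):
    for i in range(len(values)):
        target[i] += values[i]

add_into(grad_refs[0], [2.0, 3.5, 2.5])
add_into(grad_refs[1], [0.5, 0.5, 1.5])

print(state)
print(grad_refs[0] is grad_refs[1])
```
[2.5, 4.0, 4.0]
True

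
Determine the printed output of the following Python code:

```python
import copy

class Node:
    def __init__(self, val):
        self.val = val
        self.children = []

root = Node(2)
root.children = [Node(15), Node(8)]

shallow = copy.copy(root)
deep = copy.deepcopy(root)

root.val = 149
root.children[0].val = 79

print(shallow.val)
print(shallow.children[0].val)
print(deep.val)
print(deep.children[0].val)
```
2
79
2
15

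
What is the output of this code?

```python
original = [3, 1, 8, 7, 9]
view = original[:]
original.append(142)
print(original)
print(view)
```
[3, 1, 8, 7, 9, 142]
[3, 1, 8, 7, 9]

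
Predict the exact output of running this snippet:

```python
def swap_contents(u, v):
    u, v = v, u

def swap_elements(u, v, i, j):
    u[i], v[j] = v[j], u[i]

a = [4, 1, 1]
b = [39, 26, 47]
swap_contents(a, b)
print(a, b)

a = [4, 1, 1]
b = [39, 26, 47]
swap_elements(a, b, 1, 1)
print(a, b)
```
[4, 1, 1] [39, 26, 47]
[4, 26, 1] [39, 1, 47]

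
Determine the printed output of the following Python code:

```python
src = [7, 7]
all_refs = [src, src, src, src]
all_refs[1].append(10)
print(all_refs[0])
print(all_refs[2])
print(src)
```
[7, 7, 10]
[7, 7, 10]
[7, 7, 10]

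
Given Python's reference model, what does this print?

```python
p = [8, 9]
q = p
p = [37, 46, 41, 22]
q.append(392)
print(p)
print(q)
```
[37, 46, 41, 22]
[8, 9, 392]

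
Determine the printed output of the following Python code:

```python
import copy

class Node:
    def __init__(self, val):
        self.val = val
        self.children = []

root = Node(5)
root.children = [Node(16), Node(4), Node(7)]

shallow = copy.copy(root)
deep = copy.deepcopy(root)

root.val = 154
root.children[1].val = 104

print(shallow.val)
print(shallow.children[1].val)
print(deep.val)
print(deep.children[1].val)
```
5
104
5
4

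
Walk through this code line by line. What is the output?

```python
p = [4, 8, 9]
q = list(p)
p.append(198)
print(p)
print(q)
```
[4, 8, 9, 198]
[4, 8, 9]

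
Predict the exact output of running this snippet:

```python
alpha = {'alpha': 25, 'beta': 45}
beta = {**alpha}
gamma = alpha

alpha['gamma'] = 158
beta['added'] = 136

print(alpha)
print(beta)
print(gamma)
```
{'alpha': 25, 'beta': 45, 'gamma': 158}
{'alpha': 25, 'beta': 45, 'added': 136}
{'alpha': 25, 'beta': 45, 'gamma': 158}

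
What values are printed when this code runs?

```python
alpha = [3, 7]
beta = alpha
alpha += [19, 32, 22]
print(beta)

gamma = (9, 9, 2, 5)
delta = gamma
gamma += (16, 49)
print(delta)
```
[3, 7, 19, 32, 22]
(9, 9, 2, 5)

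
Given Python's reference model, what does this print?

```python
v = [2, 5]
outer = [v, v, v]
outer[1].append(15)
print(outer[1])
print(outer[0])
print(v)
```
[2, 5, 15]
[2, 5, 15]
[2, 5, 15]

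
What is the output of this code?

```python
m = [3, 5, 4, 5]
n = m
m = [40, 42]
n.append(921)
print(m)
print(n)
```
[40, 42]
[3, 5, 4, 5, 921]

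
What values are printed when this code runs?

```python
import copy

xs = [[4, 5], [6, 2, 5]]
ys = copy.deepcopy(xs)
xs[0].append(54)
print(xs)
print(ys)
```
[[4, 5, 54], [6, 2, 5]]
[[4, 5], [6, 2, 5]]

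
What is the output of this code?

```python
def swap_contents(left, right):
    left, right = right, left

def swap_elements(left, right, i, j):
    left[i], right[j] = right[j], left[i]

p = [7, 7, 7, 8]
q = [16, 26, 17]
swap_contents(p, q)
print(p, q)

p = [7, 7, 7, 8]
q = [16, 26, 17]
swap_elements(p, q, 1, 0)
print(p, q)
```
[7, 7, 7, 8] [16, 26, 17]
[7, 16, 7, 8] [7, 26, 17]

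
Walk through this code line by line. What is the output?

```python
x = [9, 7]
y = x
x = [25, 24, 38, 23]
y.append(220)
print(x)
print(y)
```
[25, 24, 38, 23]
[9, 7, 220]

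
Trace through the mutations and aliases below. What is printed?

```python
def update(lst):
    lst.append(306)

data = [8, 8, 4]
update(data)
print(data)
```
[8, 8, 4, 306]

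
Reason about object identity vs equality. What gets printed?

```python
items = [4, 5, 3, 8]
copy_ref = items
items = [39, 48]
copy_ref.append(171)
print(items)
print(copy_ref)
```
[39, 48]
[4, 5, 3, 8, 171]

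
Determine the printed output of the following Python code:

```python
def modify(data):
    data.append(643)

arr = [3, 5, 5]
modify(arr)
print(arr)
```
[3, 5, 5, 643]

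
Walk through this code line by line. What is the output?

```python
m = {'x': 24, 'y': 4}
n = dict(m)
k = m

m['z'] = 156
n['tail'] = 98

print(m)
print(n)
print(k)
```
{'x': 24, 'y': 4, 'z': 156}
{'x': 24, 'y': 4, 'tail': 98}
{'x': 24, 'y': 4, 'z': 156}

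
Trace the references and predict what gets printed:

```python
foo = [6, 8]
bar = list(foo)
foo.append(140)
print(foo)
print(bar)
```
[6, 8, 140]
[6, 8]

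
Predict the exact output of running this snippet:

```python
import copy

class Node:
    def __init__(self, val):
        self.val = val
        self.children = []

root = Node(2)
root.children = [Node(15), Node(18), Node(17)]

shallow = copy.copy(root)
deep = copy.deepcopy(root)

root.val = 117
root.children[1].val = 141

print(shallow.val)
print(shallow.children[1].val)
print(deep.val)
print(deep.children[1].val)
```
2
141
2
18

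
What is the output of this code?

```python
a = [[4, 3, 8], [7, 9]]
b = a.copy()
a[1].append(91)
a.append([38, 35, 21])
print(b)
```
[[4, 3, 8], [7, 9, 91]]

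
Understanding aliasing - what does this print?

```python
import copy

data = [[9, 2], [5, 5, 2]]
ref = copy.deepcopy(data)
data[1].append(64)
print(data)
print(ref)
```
[[9, 2], [5, 5, 2, 64]]
[[9, 2], [5, 5, 2]]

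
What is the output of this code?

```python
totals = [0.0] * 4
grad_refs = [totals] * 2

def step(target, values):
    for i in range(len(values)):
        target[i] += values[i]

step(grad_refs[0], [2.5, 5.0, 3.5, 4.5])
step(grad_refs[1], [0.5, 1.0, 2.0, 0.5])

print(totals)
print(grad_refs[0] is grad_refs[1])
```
[3.0, 6.0, 5.5, 5.0]
True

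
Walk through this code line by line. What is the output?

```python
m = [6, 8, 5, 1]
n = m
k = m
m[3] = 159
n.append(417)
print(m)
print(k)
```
[6, 8, 5, 159, 417]
[6, 8, 5, 159, 417]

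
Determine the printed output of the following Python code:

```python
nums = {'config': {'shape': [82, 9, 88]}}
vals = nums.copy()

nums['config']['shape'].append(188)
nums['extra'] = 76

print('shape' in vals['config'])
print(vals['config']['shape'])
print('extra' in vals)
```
True
[82, 9, 88, 188]
False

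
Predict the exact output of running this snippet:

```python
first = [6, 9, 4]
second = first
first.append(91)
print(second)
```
[6, 9, 4, 91]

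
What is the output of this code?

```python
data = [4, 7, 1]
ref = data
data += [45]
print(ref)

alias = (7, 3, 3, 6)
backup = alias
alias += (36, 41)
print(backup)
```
[4, 7, 1, 45]
(7, 3, 3, 6)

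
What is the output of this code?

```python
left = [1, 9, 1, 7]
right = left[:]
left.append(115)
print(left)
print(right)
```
[1, 9, 1, 7, 115]
[1, 9, 1, 7]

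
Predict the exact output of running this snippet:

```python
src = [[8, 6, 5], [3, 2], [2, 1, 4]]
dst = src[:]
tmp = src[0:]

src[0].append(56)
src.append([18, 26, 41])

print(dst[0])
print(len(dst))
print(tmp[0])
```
[8, 6, 5, 56]
3
[8, 6, 5, 56]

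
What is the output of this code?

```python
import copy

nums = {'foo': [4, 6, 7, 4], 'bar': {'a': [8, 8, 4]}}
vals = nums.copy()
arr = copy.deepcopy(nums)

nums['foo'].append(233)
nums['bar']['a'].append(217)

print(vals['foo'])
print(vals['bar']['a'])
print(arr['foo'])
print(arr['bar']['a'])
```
[4, 6, 7, 4, 233]
[8, 8, 4, 217]
[4, 6, 7, 4]
[8, 8, 4]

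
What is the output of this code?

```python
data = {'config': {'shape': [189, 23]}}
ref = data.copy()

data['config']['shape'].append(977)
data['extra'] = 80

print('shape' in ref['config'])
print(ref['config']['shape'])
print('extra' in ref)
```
True
[189, 23, 977]
False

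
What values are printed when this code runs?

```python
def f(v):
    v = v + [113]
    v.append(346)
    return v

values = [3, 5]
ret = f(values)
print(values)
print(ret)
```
[3, 5]
[3, 5, 113, 346]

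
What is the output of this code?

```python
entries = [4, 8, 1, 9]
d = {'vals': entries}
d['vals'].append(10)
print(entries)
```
[4, 8, 1, 9, 10]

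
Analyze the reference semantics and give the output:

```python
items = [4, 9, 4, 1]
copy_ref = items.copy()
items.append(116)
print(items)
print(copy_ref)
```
[4, 9, 4, 1, 116]
[4, 9, 4, 1]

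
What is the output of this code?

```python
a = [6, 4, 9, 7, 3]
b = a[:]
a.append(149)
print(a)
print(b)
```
[6, 4, 9, 7, 3, 149]
[6, 4, 9, 7, 3]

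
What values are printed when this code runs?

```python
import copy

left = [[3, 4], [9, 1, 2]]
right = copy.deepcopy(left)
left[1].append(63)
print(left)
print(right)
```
[[3, 4], [9, 1, 2, 63]]
[[3, 4], [9, 1, 2]]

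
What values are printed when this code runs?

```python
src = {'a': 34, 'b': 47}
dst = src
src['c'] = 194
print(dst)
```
{'a': 34, 'b': 47, 'c': 194}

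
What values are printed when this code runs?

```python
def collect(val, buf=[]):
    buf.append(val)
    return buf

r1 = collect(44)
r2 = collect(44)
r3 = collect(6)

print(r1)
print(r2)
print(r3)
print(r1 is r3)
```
[44, 44, 6]
[44, 44, 6]
[44, 44, 6]
True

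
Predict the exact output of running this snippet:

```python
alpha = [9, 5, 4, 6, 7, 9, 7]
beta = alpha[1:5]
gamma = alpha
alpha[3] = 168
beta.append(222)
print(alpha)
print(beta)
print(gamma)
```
[9, 5, 4, 168, 7, 9, 7]
[5, 4, 6, 7, 222]
[9, 5, 4, 168, 7, 9, 7]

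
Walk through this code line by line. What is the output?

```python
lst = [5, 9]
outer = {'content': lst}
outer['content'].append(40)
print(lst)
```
[5, 9, 40]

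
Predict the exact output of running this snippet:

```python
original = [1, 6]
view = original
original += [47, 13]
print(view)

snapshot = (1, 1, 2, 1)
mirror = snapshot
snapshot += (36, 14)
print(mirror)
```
[1, 6, 47, 13]
(1, 1, 2, 1)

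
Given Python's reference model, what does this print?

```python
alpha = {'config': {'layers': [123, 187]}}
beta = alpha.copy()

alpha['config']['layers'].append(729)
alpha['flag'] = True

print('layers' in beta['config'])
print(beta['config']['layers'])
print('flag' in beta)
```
True
[123, 187, 729]
False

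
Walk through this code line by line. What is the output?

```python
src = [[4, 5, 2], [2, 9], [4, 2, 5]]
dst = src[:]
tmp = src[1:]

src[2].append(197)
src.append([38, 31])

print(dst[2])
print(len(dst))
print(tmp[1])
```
[4, 2, 5, 197]
3
[4, 2, 5, 197]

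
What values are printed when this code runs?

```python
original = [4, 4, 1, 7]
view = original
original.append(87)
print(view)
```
[4, 4, 1, 7, 87]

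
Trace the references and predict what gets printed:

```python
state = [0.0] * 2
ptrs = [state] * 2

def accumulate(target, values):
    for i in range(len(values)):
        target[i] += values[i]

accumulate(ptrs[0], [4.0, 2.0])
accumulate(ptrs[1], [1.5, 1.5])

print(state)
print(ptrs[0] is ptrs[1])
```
[5.5, 3.5]
True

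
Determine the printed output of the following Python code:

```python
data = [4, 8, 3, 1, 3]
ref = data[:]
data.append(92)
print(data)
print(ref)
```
[4, 8, 3, 1, 3, 92]
[4, 8, 3, 1, 3]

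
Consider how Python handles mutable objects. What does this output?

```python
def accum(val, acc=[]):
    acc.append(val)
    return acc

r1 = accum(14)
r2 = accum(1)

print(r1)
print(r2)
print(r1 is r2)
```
[14, 1]
[14, 1]
True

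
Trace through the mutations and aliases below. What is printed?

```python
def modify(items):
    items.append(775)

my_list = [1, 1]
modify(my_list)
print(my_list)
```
[1, 1, 775]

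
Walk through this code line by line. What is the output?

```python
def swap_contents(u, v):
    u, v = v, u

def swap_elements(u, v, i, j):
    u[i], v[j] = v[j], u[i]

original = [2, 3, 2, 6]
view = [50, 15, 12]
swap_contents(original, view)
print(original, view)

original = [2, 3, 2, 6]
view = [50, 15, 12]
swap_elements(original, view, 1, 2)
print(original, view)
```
[2, 3, 2, 6] [50, 15, 12]
[2, 12, 2, 6] [50, 15, 3]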